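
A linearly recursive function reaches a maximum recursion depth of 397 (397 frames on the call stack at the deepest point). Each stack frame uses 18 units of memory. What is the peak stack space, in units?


Maximum recursion depth = 397 frames
Memory per frame = 18 units
Total stack space = depth * frame_size
= 397 * 18 = 7146


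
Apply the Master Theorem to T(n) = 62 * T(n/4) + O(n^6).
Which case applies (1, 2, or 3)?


The Master Theorem: T(n) = a*T(n/b) + O(n^c)
  a = 62, b = 4, c = 6
log_b(a) = log_4(62) ~ 2.977
Compare b^c with a: 4^6 = 4096 > 62, so c > log_b(a).
Since c > log_b(a), Case 3 applies.
T(n) = O(n^6)
Master Theorem case = 3


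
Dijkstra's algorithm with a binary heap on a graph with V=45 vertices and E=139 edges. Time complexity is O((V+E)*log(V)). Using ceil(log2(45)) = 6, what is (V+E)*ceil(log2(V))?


Dijkstra with a binary heap: each vertex is extracted once, each edge may relax once.
Each heap operation costs O(log V).
V + E = 45 + 139 = 184
ceil(log2(45)) = 6 (since 2^5 = 32 < 45 <= 64 = 2^6)
Total heap work = (V+E) * ceil(log2(V)) = 184 * 6 = 1104


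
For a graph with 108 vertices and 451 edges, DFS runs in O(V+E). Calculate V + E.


A full DFS traversal visits each vertex once and examines each edge once.
V = 108
E = 451
Sum = 108 + 451 = 559


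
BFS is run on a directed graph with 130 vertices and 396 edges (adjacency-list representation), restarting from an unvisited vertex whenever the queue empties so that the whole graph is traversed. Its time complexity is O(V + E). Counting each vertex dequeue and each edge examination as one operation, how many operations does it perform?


A full BFS traversal dequeues each vertex exactly once and examines each directed edge exactly once.
V = 130 (vertex processing cost)
E = 396 (edge examination cost)
Total operations proportional to V + E = 130 + 396 = 526


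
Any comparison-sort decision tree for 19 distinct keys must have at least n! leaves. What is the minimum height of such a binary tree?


A binary decision tree of height h has at most 2^h leaves and needs at least n! of them, so h >= ceil(log2(n!)).
Compute 19! as a running product:
  x2 = 2, x3 = 6, x4 = 24, x5 = 120
  x6 = 720, x7 = 5040, x8 = 40320, x9 = 362880
  x10 = 3628800, x11 = 39916800, x12 = 479001600, x13 = 6227020800
  x14 = 87178291200, x15 = 1307674368000, x16 = 20922789888000, x17 = 355687428096000
  x18 = 6402373705728000, x19 = 121645100408832000
19! = 121645100408832000
Bracket between powers of 2:
  2^56 = 72057594037927936 < 121645100408832000 <= 144115188075855872 = 2^57
So ceil(log2(19!)) = 57


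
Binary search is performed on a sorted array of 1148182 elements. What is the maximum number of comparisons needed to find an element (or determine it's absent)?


Binary search halves the search space each comparison:
  Step 1: search space = 1148182 -> 574091
  Step 2: search space = 574091 -> 287045
  Step 3: search space = 287045 -> 143522
  Step 4: search space = 143522 -> 71761
  Step 5: search space = 71761 -> 35880
  Step 6: search space = 35880 -> 17940
  Step 7: search space = 17940 -> 8970
  Step 8: search space = 8970 -> 4485
  Step 9: search space = 4485 -> 2242
  Step 10: search space = 2242 -> 1121
  Step 11: search space = 1121 -> 560
  Step 12: search space = 560 -> 280
  Step 13: search space = 280 -> 140
  Step 14: search space = 140 -> 70
  Step 15: search space = 70 -> 35
  Step 16: search space = 35 -> 17
  Step 17: search space = 17 -> 8
  Step 18: search space = 8 -> 4
  Step 19: search space = 4 -> 2
  Step 20: search space = 2 -> 1
  Step 21: search space = 1 (final check)
Maximum comparisons = floor(log2(1148182)) + 1 = 20 + 1 = 21


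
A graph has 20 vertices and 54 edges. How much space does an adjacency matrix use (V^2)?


Adjacency matrix: V x V grid of entries
Space = V^2 = 20^2 = 20 * 20 = 400


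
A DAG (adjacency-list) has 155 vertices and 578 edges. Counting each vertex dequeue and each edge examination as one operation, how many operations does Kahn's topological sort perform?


V = 155 (vertex processing)
E = 578 (edge processing)
V + E = 155 + 578 = 733


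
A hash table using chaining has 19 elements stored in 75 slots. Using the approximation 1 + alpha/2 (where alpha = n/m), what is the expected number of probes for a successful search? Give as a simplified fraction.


Load factor alpha = n/m = 19/75
Expected probes = 1 + alpha/2 = 1 + 19/(2*75)
= 1 + 19/150
= 150/150 + 19/150
= 169/150


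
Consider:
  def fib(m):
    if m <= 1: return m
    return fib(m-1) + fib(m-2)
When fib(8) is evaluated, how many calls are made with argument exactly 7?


Let N(m) = number of times fib(m) is called while evaluating fib(8).
N(8) = 1 (the initial call).
N(7) = 1 (only fib(8) calls it).
For 1 <= m <= 6: fib(m) is called by fib(m+1) and fib(m+2), so
  N(m) = N(m+1) + N(m+2).
fib(0) is called only by fib(2), so N(0) = N(2).
Walk down from m=8:
  N(8)=1, N(7)=1
N(7) = 1


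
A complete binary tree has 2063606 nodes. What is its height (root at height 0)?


In a complete binary tree, level k holds nodes 2^k .. 2^(k+1)-1 (1-indexed).
Height = floor(log2(n)) = floor(log2(2063606)) = 20
Check: 2^20 = 1048576 <= 2063606 < 2097152 = 2^21


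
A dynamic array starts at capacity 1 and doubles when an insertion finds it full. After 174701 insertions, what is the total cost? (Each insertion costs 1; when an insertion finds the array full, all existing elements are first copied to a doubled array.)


Insertion cost: 174701 (one per element)
Resizes occur just before inserting elements 2, 3, 5, 9, ...
Elements copied at each resize: 1 + 2 + 4 + 8 + 16 + 32 + 64 + 128 + 256 + 512 + 1024 + 2048 + 4096 + 8192 + 16384 + 32768 + 65536 + 131072
Sum of copies = 262143 (geometric series: 2^k - 1)
Total = 174701 + 262143 = 436844


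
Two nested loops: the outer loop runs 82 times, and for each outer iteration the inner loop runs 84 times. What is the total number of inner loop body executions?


Outer loop: 82 iterations
Inner loop: 84 iterations per outer iteration
Total = 82 * 84 = 6888


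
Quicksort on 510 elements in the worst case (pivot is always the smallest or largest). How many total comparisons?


In the worst case, each partition step picks the worst pivot:
  Partition 1: 509 comparisons (n-1 elements to compare)
  Partition 2: 508 comparisons
  Partition 3: 507 comparisons
  Partition 4: 506 comparisons
  Partition 5: 505 comparisons
  ...
  Last partition: 0 comparisons
Total = (n-1) + (n-2) + ... + 1 + 0 = n*(n-1)/2
= 510*509/2 = 129795


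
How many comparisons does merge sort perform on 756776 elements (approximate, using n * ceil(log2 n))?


Recursion depth: ceil(log2(756776)) = 20
Each recursion level merges n = 756776 elements
Total = 756776 * 20 = 15135520


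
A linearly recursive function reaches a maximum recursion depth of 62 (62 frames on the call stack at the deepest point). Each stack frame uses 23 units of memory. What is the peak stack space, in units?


Maximum recursion depth = 62 frames
Memory per frame = 23 units
Total stack space = depth * frame_size
= 62 * 23 = 1426


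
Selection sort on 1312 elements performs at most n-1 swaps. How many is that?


Each of the 1311 passes places one element in its final position.
Pass 1: swap minimum into position 0
Pass 2: swap minimum of remaining into position 1
...
Pass 1311: last two elements, one swap
Maximum swaps = 1312 - 1 = 1311


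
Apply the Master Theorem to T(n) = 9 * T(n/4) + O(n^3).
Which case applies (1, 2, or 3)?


The Master Theorem: T(n) = a*T(n/b) + O(n^c)
  a = 9, b = 4, c = 3
log_b(a) = log_4(9) ~ 1.585
Compare b^c with a: 4^3 = 64 > 9, so c > log_b(a).
Since c > log_b(a), Case 3 applies.
T(n) = O(n^3)
Master Theorem case = 3


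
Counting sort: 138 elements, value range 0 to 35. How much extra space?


n = 138 (output array)
k = 36 (count array for 36 distinct values)
Extra space = 138 + 36 = 174


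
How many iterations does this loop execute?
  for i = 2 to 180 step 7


The loop variable i takes values starting at 2 and increments by 7 each iteration.
Sequence: i = 2, 9, 16, 23, 30, 37, 44, 51, 58, ...
The upper bound 180 is inclusive, so the count is floor((last - first) / step) + 1:
floor((180 - 2) / 7) + 1 = floor(178/7) + 1 = 25 + 1 = 26


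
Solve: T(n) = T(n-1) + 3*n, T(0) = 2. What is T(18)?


Expanding the recurrence:
T(18) = T(17) + 3*18
       = T(16) + 3*17 + 3*18
       ...
       = T(0) + 3*(1 + 2 + ... + 18)
       = 2 + 3 * 18*19/2
       = 2 + 3 * 171
       = 2 + 513 = 515


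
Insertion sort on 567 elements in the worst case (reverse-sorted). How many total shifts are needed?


In the worst case (reverse-sorted), each element shifts past all previous:
  Element 1: 1 shifts
  Element 2: 2 shifts
  Element 3: 3 shifts
  Element 4: 4 shifts
  Element 5: 5 shifts
  ...
  Element 566: 566 shifts
Total = 1 + 2 + ... + 566
= 567*(567-1)/2 = 160461


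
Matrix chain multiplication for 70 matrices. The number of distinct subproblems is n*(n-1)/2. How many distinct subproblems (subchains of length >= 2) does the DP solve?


Subproblems are indexed by (i, j) where i < j.
Number of such pairs = n*(n-1)/2
= 70 * 69 / 2
= 2415


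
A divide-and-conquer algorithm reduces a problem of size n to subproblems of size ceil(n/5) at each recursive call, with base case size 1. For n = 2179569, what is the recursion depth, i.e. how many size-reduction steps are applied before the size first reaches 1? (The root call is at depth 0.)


Each step divides the size by 5 (rounding up); after k steps the size is ceil(n/5^k), which equals 1 exactly when 5^k >= n.
So the depth is the smallest k with 5^k >= 2179569, i.e. ceil(log_5(2179569)).
5^9 = 1953125 < 2179569 <= 9765625 = 5^10
Recursion depth = 10


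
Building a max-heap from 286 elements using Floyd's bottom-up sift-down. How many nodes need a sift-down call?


In a heap of 286 elements (0-indexed array):
  Last element index: 285
  Parent of last element: floor((285 - 1) / 2) = 142
  Internal nodes: indices 0 to 142
  Count = floor(286/2) = 143


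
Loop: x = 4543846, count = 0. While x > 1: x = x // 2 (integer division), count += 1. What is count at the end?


The variable x halves each step:
x = 4543846 -> 2271923 -> 1135961 -> 567980 -> 283990 -> 141995 -> 70997 -> 35498 -> 17749 -> 8874 -> 4437 -> 2218 -> 1109 -> 554 -> 277 -> 138 -> 69 -> 34 -> 17 -> 8 -> 4 -> 2 -> 1
Number of halvings = floor(log2(4543846)) = 22


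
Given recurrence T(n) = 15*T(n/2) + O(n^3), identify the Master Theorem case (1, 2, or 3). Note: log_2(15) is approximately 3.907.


Master Theorem parameters: a=15, b=2, c=3
log_b(a) = 3.907
Compare b^c with a: 2^3 = 8 < 15, so c < log_b(a).
Comparing c=3 vs log_b(a)=3.907:
3 < 3.907 => Case 1
Result: T(n) = O(n^(log_2 15)) ~ O(n^3.907)
Master Theorem case = 1


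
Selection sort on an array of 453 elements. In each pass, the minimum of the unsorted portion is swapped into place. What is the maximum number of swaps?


Selection sort performs one swap per pass:
  Pass 1: find min in positions 0 to 452, swap with position 0
  Pass 2: find min in positions 1 to 452, swap with position 1
  Pass 3: find min in positions 2 to 452, swap with position 2
  Pass 4: find min in positions 3 to 452, swap with position 3
  Pass 5: find min in positions 4 to 452, swap with position 4
  ... (447 more passes)
Total passes (and swaps) = n - 1 = 453 - 1 = 452


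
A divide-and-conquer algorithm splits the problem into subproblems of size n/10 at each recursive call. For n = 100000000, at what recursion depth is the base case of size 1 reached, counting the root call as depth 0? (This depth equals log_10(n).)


At each depth, the problem size is divided by 10:
  Depth 0: problem size = 100000000
  Depth 1: problem size = 10000000
  Depth 2: problem size = 1000000
  Depth 3: problem size = 100000
  Depth 4: problem size = 10000
  Depth 5: problem size = 1000
  Depth 6: problem size = 100
  Depth 7: problem size = 10
  Depth 8: problem size = 1 (base case)
The base case is reached at depth log_10(100000000) = 8 (the tree has 9 levels counting depth 0, but the depth asked for is 8).
Recursion depth = 8


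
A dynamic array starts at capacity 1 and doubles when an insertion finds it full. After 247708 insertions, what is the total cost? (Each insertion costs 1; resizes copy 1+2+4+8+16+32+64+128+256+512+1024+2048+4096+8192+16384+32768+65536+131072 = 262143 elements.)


Insertion cost: 247708 (one per element)
Resizes occur just before inserting elements 2, 3, 5, 9, ...
Elements copied at each resize: 1 + 2 + 4 + 8 + 16 + 32 + 64 + 128 + 256 + 512 + 1024 + 2048 + 4096 + 8192 + 16384 + 32768 + 65536 + 131072
Sum of copies = 262143 (geometric series: 2^k - 1)
Total = 247708 + 262143 = 509851


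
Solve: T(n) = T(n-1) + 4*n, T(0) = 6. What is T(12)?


Expanding the recurrence:
T(12) = T(11) + 4*12
       = T(10) + 4*11 + 4*12
       ...
       = T(0) + 4*(1 + 2 + ... + 12)
       = 6 + 4 * 12*13/2
       = 6 + 4 * 78
       = 6 + 312 = 318


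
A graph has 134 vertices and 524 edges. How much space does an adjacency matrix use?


Adjacency matrix: V x V grid of entries
Space = V^2 = 134^2 = 134 * 134 = 17956


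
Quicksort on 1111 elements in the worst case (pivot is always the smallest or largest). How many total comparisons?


In the worst case, each partition step picks the worst pivot:
  Partition 1: 1110 comparisons (n-1 elements to compare)
  Partition 2: 1109 comparisons
  Partition 3: 1108 comparisons
  Partition 4: 1107 comparisons
  Partition 5: 1106 comparisons
  ...
  Last partition: 0 comparisons
Total = (n-1) + (n-2) + ... + 1 + 0 = n*(n-1)/2
= 1111*1110/2 = 616605


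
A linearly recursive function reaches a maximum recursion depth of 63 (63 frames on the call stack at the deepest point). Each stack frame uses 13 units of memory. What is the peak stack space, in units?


Maximum recursion depth = 63 frames
Memory per frame = 13 units
Total stack space = depth * frame_size
= 63 * 13 = 819


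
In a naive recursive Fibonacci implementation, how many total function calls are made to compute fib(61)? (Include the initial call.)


Let C(m) = total calls to evaluate fib(m). Then C(0)=C(1)=1, and
C(m) = 1 + C(m-1) + C(m-2) for m >= 2.
Build the table (each entry = 1 + previous two):
  C(0) = 1
  C(1) = 1
  C(2) = 1 + 1 + 1 = 3
  C(3) = 1 + 3 + 1 = 5
  C(4) = 1 + 5 + 3 = 9
  C(5) = 1 + 9 + 5 = 15
  C(6) = 1 + 15 + 9 = 25
  C(7) = 1 + 25 + 15 = 41
  C(8) = 1 + 41 + 25 = 67
  C(9) = 1 + 67 + 41 = 109
  C(10) = 1 + 109 + 67 = 177
  C(11) = 1 + 177 + 109 = 287
  C(12) = 1 + 287 + 177 = 465
  C(13) = 1 + 465 + 287 = 753
  C(14) = 1 + 753 + 465 = 1219
  C(15) = 1 + 1219 + 753 = 1973
  C(16) = 1 + 1973 + 1219 = 3193
  C(17) = 1 + 3193 + 1973 = 5167
  C(18) = 1 + 5167 + 3193 = 8361
  C(19) = 1 + 8361 + 5167 = 13529
  C(20) = 1 + 13529 + 8361 = 21891
  C(21) = 1 + 21891 + 13529 = 35421
  C(22) = 1 + 35421 + 21891 = 57313
  C(23) = 1 + 57313 + 35421 = 92735
  C(24) = 1 + 92735 + 57313 = 150049
  C(25) = 1 + 150049 + 92735 = 242785
  C(26) = 1 + 242785 + 150049 = 392835
  C(27) = 1 + 392835 + 242785 = 635621
  C(28) = 1 + 635621 + 392835 = 1028457
  C(29) = 1 + 1028457 + 635621 = 1664079
  C(30) = 1 + 1664079 + 1028457 = 2692537
  C(31) = 1 + 2692537 + 1664079 = 4356617
  C(32) = 1 + 4356617 + 2692537 = 7049155
  C(33) = 1 + 7049155 + 4356617 = 11405773
  C(34) = 1 + 11405773 + 7049155 = 18454929
  C(35) = 1 + 18454929 + 11405773 = 29860703
  C(36) = 1 + 29860703 + 18454929 = 48315633
  C(37) = 1 + 48315633 + 29860703 = 78176337
  C(38) = 1 + 78176337 + 48315633 = 126491971
  C(39) = 1 + 126491971 + 78176337 = 204668309
  C(40) = 1 + 204668309 + 126491971 = 331160281
  C(41) = 1 + 331160281 + 204668309 = 535828591
  C(42) = 1 + 535828591 + 331160281 = 866988873
  C(43) = 1 + 866988873 + 535828591 = 1402817465
  C(44) = 1 + 1402817465 + 866988873 = 2269806339
  C(45) = 1 + 2269806339 + 1402817465 = 3672623805
  C(46) = 1 + 3672623805 + 2269806339 = 5942430145
  C(47) = 1 + 5942430145 + 3672623805 = 9615053951
  C(48) = 1 + 9615053951 + 5942430145 = 15557484097
  C(49) = 1 + 15557484097 + 9615053951 = 25172538049
  C(50) = 1 + 25172538049 + 15557484097 = 40730022147
  C(51) = 1 + 40730022147 + 25172538049 = 65902560197
  C(52) = 1 + 65902560197 + 40730022147 = 106632582345
  C(53) = 1 + 106632582345 + 65902560197 = 172535142543
  C(54) = 1 + 172535142543 + 106632582345 = 279167724889
  C(55) = 1 + 279167724889 + 172535142543 = 451702867433
  C(56) = 1 + 451702867433 + 279167724889 = 730870592323
  C(57) = 1 + 730870592323 + 451702867433 = 1182573459757
  C(58) = 1 + 1182573459757 + 730870592323 = 1913444052081
  C(59) = 1 + 1913444052081 + 1182573459757 = 3096017511839
  C(60) = 1 + 3096017511839 + 1913444052081 = 5009461563921
  C(61) = 1 + 5009461563921 + 3096017511839 = 8105479075761
Total calls for fib(61) = 8105479075761


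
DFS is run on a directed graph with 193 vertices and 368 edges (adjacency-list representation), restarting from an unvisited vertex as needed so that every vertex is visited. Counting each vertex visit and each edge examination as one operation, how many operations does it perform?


A full DFS traversal processes each vertex exactly once (push/pop on stack).
Each directed edge is examined once.
V = 193, E = 368
V + E = 561


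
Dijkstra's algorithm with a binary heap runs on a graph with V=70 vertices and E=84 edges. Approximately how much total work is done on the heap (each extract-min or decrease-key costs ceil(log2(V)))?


Dijkstra with a binary heap: each vertex is extracted once, each edge may relax once.
Each heap operation costs O(log V).
V + E = 70 + 84 = 154
ceil(log2(70)) = 7 (since 2^6 = 64 < 70 <= 128 = 2^7)
Total heap work = (V+E) * ceil(log2(V)) = 154 * 7 = 1078


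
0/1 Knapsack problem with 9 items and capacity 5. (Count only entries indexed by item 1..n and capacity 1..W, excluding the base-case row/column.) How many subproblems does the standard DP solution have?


The DP table is indexed by (item, capacity).
Rows: 9 items
Columns: 5 capacity values (1 to W)
Total subproblems = 9 * 5 = 45


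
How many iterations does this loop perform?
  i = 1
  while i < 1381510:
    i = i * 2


The loop variable doubles each iteration:
i = 1 -> 2 -> 4 -> 8 -> 16 -> 32 -> 64 -> 128 -> 256 -> 512 -> 1024 -> 2048 -> 4096 -> 8192 -> 16384 -> 32768 -> 65536 -> 131072 -> 262144 -> 524288 -> 1048576 -> 2097152 (stop, 2097152 >= 1381510)
Number of doublings = ceil(log2(1381510)) = 21


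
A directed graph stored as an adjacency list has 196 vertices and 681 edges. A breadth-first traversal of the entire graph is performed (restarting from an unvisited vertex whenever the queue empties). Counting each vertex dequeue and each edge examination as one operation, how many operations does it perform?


A full BFS traversal dequeues each vertex once and examines each edge once.
Vertex visits: 196
Edge visits: 681
V + E = 196 + 681 = 877


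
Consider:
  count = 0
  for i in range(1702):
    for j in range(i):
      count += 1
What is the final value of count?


For each i, the inner loop runs i times:
  i=0: inner runs 0 times
  i=1: inner runs 1 time
  i=2: inner runs 2 times
  i=3: inner runs 3 times
  i=4: inner runs 4 times
  i=5: inner runs 5 times
  i=6: inner runs 6 times
  i=7: inner runs 7 times
  ...
Total = 0 + 1 + 2 + ... + 1701 = 1702*(1702-1)/2 = 1447551


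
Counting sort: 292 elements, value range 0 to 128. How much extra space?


n = 292 (output array)
k = 129 (count array for 129 distinct values)
Extra space = 292 + 129 = 421


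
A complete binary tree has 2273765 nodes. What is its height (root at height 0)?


In a complete binary tree, level k holds nodes 2^k .. 2^(k+1)-1 (1-indexed).
Height = floor(log2(n)) = floor(log2(2273765)) = 21
Check: 2^21 = 2097152 <= 2273765 < 4194304 = 2^22


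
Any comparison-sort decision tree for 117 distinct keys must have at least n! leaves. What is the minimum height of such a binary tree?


A binary decision tree of height h has at most 2^h leaves and needs at least n! of them, so h >= ceil(log2(n!)).
117! is far too large to multiply out, so use Stirling's series:
  ln(n!) ~ n ln n - n + (1/2) ln(2 pi n) + 1/(12n)  (error below 1/(360 n^3), negligible here)
  ln(117) = 4.7621739
  n ln n = 117 * 4.7621739 = 557.1743
  (1/2) ln(2 pi * 117) = (1/2) ln(735.1327) = 3.3000
  1/(12*117) = 0.0007
  ln(117!) ~ 557.1743 - 117 + 3.3000 + 0.0007 = 443.4750
Convert to base 2: log2(117!) = 443.4750 / ln 2 = 443.4750 / 0.69314718 = 639.7992
ceil(639.7992) = 640


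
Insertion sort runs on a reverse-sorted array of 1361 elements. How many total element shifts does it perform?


Sum of shifts = 1 + 2 + 3 + ... + 1360
= 1361 * 1360 / 2
= 1850960 / 2
= 925480


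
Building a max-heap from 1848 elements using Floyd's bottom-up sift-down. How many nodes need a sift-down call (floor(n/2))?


In a heap of 1848 elements (0-indexed array):
  Last element index: 1847
  Parent of last element: floor((1847 - 1) / 2) = 923
  Internal nodes: indices 0 to 923
  Count = floor(1848/2) = 924


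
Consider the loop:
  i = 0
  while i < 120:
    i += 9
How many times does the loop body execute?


Starting at i = 0, each iteration adds 9.
Iterations until i >= 120:
  Iteration 1: i = 0 -> i = 9
  Iteration 2: i = 9 -> i = 18
  Iteration 3: i = 18 -> i = 27
  Iteration 4: i = 27 -> i = 36
  Iteration 5: i = 36 -> i = 45
  Iteration 6: i = 45 -> i = 54
  Iteration 7: i = 54 -> i = 63
  Iteration 8: i = 63 -> i = 72
  ... continuing ...
Total iterations = ceil(120/9) = 14


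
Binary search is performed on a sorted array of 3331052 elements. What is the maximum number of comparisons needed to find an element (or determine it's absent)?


Binary search halves the search space each comparison:
  Step 1: search space = 3331052 -> 1665526
  Step 2: search space = 1665526 -> 832763
  Step 3: search space = 832763 -> 416381
  Step 4: search space = 416381 -> 208190
  Step 5: search space = 208190 -> 104095
  Step 6: search space = 104095 -> 52047
  Step 7: search space = 52047 -> 26023
  Step 8: search space = 26023 -> 13011
  Step 9: search space = 13011 -> 6505
  Step 10: search space = 6505 -> 3252
  Step 11: search space = 3252 -> 1626
  Step 12: search space = 1626 -> 813
  Step 13: search space = 813 -> 406
  Step 14: search space = 406 -> 203
  Step 15: search space = 203 -> 101
  Step 16: search space = 101 -> 50
  Step 17: search space = 50 -> 25
  Step 18: search space = 25 -> 12
  Step 19: search space = 12 -> 6
  Step 20: search space = 6 -> 3
  Step 21: search space = 3 -> 1
  Step 22: search space = 1 (final check)
Maximum comparisons = floor(log2(3331052)) + 1 = 21 + 1 = 22


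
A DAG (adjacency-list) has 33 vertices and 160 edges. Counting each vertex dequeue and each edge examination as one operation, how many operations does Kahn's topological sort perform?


V = 33 (vertex processing)
E = 160 (edge processing)
V + E = 33 + 160 = 193


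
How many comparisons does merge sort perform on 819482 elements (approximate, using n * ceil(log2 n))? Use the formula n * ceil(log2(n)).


Recursion depth: ceil(log2(819482)) = 20
Each recursion level merges n = 819482 elements
Total = 819482 * 20 = 16389640


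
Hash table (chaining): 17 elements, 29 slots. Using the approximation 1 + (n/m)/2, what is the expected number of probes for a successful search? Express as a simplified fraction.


Computing expected probes:
alpha = 17/29
= 1 + alpha/2
= 1 + 17/(2*29)
= (2*29 + 17) / (2*29)
= 75/58


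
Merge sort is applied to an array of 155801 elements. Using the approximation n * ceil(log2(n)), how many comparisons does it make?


Merge sort divides the array into halves recursively.
Number of levels = ceil(log2(155801)) = 18
At each level, approximately n = 155801 comparisons are needed for merging.
Total comparisons ~ n * ceil(log2(n)) = 155801 * 18 = 2804418


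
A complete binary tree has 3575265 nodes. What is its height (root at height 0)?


In a complete binary tree, level k holds nodes 2^k .. 2^(k+1)-1 (1-indexed).
Height = floor(log2(n)) = floor(log2(3575265)) = 21
Check: 2^21 = 2097152 <= 3575265 < 4194304 = 2^22


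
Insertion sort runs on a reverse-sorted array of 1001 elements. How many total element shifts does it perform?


Sum of shifts = 1 + 2 + 3 + ... + 1000
= 1001 * 1000 / 2
= 1001000 / 2
= 500500


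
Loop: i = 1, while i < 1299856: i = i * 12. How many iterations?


i multiplies by 12 each step:
i = 1 -> 12 -> 144 -> 1728 -> 20736 -> 248832 -> 2985984 (stop)
Iterations = ceil(log_12(1299856)) = 6


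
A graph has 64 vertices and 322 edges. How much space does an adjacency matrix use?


Adjacency matrix: V x V grid of entries
Space = V^2 = 64^2 = 64 * 64 = 4096


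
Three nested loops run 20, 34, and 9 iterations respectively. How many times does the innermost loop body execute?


Loop 1 (outermost): 20 iterations
Loop 2 (middle): 34 iterations per outer
Loop 3 (innermost): 9 iterations per middle
Total = 20 * 34 * 9 = 6120


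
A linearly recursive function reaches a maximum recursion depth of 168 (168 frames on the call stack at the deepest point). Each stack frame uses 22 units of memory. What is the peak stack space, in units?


Maximum recursion depth = 168 frames
Memory per frame = 22 units
Total stack space = depth * frame_size
= 168 * 22 = 3696


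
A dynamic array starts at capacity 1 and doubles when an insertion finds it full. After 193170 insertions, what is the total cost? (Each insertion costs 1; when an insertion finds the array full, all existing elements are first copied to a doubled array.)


Insertion cost: 193170 (one per element)
Resizes occur just before inserting elements 2, 3, 5, 9, ...
Elements copied at each resize: 1 + 2 + 4 + 8 + 16 + 32 + 64 + 128 + 256 + 512 + 1024 + 2048 + 4096 + 8192 + 16384 + 32768 + 65536 + 131072
Sum of copies = 262143 (geometric series: 2^k - 1)
Total = 193170 + 262143 = 455313


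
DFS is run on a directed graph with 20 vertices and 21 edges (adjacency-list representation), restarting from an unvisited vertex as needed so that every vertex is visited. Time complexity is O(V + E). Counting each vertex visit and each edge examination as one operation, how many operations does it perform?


A full DFS traversal processes each vertex exactly once (push/pop on stack).
Each directed edge is examined once.
V = 20, E = 21
V + E = 41


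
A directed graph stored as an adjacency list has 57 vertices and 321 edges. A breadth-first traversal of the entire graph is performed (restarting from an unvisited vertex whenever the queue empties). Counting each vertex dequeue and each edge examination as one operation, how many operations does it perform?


A full BFS traversal dequeues each vertex once and examines each edge once.
Vertex visits: 57
Edge visits: 321
V + E = 57 + 321 = 378


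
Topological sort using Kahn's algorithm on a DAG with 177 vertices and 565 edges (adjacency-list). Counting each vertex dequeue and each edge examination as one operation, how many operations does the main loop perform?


Kahn's algorithm:
  1. Compute in-degrees: O(V + E)
  2. Process queue: each vertex dequeued once (O(V))
     each edge examined once (O(E))
Total = V + E = 177 + 565 = 742


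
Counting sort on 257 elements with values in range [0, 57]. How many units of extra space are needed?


Output array size: 257 (to store sorted result)
Count array size: 58 (one slot per possible value, range 0 to 57)
Total extra space = 257 + 58 = 315


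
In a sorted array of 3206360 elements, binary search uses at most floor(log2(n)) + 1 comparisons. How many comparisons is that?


Halving sequence: 3206360 -> 1603180 -> 801590 -> 400795 -> 200397 -> 100198 -> 50099 -> 25049 -> 12524 -> 6262 -> 3131 -> 1565 -> 782 -> 391 -> 195 -> 97 -> 48 -> 24 -> 12 -> 6 -> 3 -> 1
Number of halvings = 21
Max comparisons = 21 + 1 = 22


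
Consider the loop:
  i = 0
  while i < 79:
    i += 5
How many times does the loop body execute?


Starting at i = 0, each iteration adds 5.
Iterations until i >= 79:
  Iteration 1: i = 0 -> i = 5
  Iteration 2: i = 5 -> i = 10
  Iteration 3: i = 10 -> i = 15
  Iteration 4: i = 15 -> i = 20
  Iteration 5: i = 20 -> i = 25
  Iteration 6: i = 25 -> i = 30
  Iteration 7: i = 30 -> i = 35
  Iteration 8: i = 35 -> i = 40
  ... continuing ...
Total iterations = ceil(79/5) = 16


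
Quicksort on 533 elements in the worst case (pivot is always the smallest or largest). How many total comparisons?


In the worst case, each partition step picks the worst pivot:
  Partition 1: 532 comparisons (n-1 elements to compare)
  Partition 2: 531 comparisons
  Partition 3: 530 comparisons
  Partition 4: 529 comparisons
  Partition 5: 528 comparisons
  ...
  Last partition: 0 comparisons
Total = (n-1) + (n-2) + ... + 1 + 0 = n*(n-1)/2
= 533*532/2 = 141778


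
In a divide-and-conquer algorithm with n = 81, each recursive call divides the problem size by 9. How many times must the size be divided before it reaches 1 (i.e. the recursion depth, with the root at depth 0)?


Number of divisions = log_9(81)
Sizes: 81 -> 9 -> 1 (2 divisions)
Recursion depth = 2


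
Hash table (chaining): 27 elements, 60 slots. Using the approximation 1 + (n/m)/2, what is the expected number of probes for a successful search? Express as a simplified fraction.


Computing expected probes:
alpha = 27/60
= 1 + alpha/2
= 1 + 27/(2*60)
= (2*60 + 27) / (2*60)
= 147/120 = 49/40


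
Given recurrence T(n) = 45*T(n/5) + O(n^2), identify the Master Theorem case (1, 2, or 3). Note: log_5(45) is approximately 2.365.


Master Theorem parameters: a=45, b=5, c=2
log_b(a) = 2.365
Compare b^c with a: 5^2 = 25 < 45, so c < log_b(a).
Comparing c=2 vs log_b(a)=2.365:
2 < 2.365 => Case 1
Result: T(n) = O(n^(log_5 45)) ~ O(n^2.365)
Master Theorem case = 1


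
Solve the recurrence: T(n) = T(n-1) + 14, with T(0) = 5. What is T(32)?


Unrolling the recurrence:
T(32) = T(31) + 14
       = T(30) + 14 + 14
       = T(29) + 14*3
       ...
       = T(0) + 14*32
       = 5 + 448 = 453


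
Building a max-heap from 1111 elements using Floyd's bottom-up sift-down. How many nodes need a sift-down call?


In a heap of 1111 elements (0-indexed array):
  Last element index: 1110
  Parent of last element: floor((1110 - 1) / 2) = 554
  Internal nodes: indices 0 to 554
  Count = floor(1111/2) = 555


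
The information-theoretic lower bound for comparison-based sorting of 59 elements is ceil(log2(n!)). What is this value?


A binary decision tree of height h has at most 2^h leaves and needs at least n! of them, so h >= ceil(log2(n!)).
59! is far too large to multiply out, so use Stirling's series:
  ln(n!) ~ n ln n - n + (1/2) ln(2 pi n) + 1/(12n)  (error below 1/(360 n^3), negligible here)
  ln(59) = 4.0775374
  n ln n = 59 * 4.0775374 = 240.5747
  (1/2) ln(2 pi * 59) = (1/2) ln(370.7079) = 2.9577
  1/(12*59) = 0.0014
  ln(59!) ~ 240.5747 - 59 + 2.9577 + 0.0014 = 184.5338
Convert to base 2: log2(59!) = 184.5338 / ln 2 = 184.5338 / 0.69314718 = 266.2260
ceil(266.2260) = 267


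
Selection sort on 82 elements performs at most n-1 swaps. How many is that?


Each of the 81 passes places one element in its final position.
Pass 1: swap minimum into position 0
Pass 2: swap minimum of remaining into position 1
...
Pass 81: last two elements, one swap
Maximum swaps = 82 - 1 = 81


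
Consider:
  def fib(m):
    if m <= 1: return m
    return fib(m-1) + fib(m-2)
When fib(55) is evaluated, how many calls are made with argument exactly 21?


Let N(m) = number of times fib(m) is called while evaluating fib(55).
N(55) = 1 (the initial call).
N(54) = 1 (only fib(55) calls it).
For 1 <= m <= 53: fib(m) is called by fib(m+1) and fib(m+2), so
  N(m) = N(m+1) + N(m+2).
fib(0) is called only by fib(2), so N(0) = N(2).
Walk down from m=55:
  N(55)=1, N(54)=1, N(53)=2, N(52)=3, N(51)=5, N(50)=8, N(49)=13, N(48)=21, N(47)=34, N(46)=55, N(45)=89, N(44)=144, N(43)=233, N(42)=377, N(41)=610, N(40)=987, N(39)=1597, N(38)=2584, N(37)=4181, N(36)=6765, N(35)=10946, N(34)=17711, N(33)=28657, N(32)=46368, N(31)=75025, N(30)=121393, N(29)=196418, N(28)=317811, N(27)=514229, N(26)=832040, N(25)=1346269, N(24)=2178309, N(23)=3524578, N(22)=5702887, N(21)=9227465
N(21) = 9227465


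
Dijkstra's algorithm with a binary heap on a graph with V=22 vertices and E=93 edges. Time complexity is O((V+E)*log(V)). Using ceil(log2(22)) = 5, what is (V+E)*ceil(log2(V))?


Dijkstra with a binary heap: each vertex is extracted once, each edge may relax once.
Each heap operation costs O(log V).
V + E = 22 + 93 = 115
ceil(log2(22)) = 5 (since 2^4 = 16 < 22 <= 32 = 2^5)
Total heap work = (V+E) * ceil(log2(V)) = 115 * 5 = 575


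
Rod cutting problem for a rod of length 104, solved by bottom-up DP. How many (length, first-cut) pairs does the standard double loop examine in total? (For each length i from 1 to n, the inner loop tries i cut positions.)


For each subproblem length i = 1..104, the inner loop considers i possible first cuts.
Total = 1 + 2 + ... + 104
= 104*(104+1)/2
= 104*105/2 = 5460


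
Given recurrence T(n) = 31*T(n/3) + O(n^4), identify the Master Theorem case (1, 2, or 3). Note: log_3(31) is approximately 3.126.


Master Theorem parameters: a=31, b=3, c=4
log_b(a) = 3.126
Compare b^c with a: 3^4 = 81 > 31, so c > log_b(a).
Comparing c=4 vs log_b(a)=3.126:
4 > 3.126 => Case 3
Result: T(n) = O(n^4)
Master Theorem case = 3


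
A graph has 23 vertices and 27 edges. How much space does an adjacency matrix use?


Adjacency matrix: V x V grid of entries
Space = V^2 = 23^2 = 23 * 23 = 529


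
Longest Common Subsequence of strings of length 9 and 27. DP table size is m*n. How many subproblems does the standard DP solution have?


DP table indexed by positions in both strings.
First string: 9 positions
Second string: 27 positions
Total = 9 * 27 = 243


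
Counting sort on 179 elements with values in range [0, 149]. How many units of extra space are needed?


Output array size: 179 (to store sorted result)
Count array size: 150 (one slot per possible value, range 0 to 149)
Total extra space = 179 + 150 = 329


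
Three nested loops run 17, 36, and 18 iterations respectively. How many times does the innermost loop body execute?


Loop 1 (outermost): 17 iterations
Loop 2 (middle): 36 iterations per outer
Loop 3 (innermost): 18 iterations per middle
Total = 17 * 36 * 18 = 11016


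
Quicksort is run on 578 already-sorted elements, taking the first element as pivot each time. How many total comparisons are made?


Sum of comparisons per partition:
577 + 576 + ... + 1 + 0
= 578 * (578 - 1) / 2
= 578 * 577 / 2
= 166753


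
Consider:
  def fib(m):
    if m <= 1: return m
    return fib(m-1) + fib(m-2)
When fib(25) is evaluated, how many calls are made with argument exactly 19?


Let N(m) = number of times fib(m) is called while evaluating fib(25).
N(25) = 1 (the initial call).
N(24) = 1 (only fib(25) calls it).
For 1 <= m <= 23: fib(m) is called by fib(m+1) and fib(m+2), so
  N(m) = N(m+1) + N(m+2).
fib(0) is called only by fib(2), so N(0) = N(2).
Walk down from m=25:
  N(25)=1, N(24)=1, N(23)=2, N(22)=3, N(21)=5, N(20)=8, N(19)=13
N(19) = 13


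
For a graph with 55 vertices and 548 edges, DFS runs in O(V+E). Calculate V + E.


A full DFS traversal visits each vertex once and examines each edge once.
V = 55
E = 548
Sum = 55 + 548 = 603


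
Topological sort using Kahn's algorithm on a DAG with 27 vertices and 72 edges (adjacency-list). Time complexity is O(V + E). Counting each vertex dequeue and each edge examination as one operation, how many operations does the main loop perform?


Kahn's algorithm:
  1. Compute in-degrees: O(V + E)
  2. Process queue: each vertex dequeued once (O(V))
     each edge examined once (O(E))
Total = V + E = 27 + 72 = 99


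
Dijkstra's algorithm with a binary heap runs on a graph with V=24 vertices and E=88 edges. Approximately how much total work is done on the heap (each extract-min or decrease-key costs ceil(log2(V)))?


Dijkstra with a binary heap: each vertex is extracted once, each edge may relax once.
Each heap operation costs O(log V).
V + E = 24 + 88 = 112
ceil(log2(24)) = 5 (since 2^4 = 16 < 24 <= 32 = 2^5)
Total heap work = (V+E) * ceil(log2(V)) = 112 * 5 = 560


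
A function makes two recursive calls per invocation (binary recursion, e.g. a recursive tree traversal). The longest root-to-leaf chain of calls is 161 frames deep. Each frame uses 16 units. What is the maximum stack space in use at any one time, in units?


Binary recursion: the two calls run one after the other, so only one root-to-leaf chain of frames is on the stack at a time.
Maximum depth (longest chain) = 161 frames
Each frame = 16 units
Max stack space = 161 * 16 = 2576


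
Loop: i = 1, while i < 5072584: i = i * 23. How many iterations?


i multiplies by 23 each step:
i = 1 -> 23 -> 529 -> 12167 -> 279841 -> 6436343 (stop)
Iterations = ceil(log_23(5072584)) = 5


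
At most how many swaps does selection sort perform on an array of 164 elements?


Each of the 163 passes places one element in its final position.
Pass 1: swap minimum into position 0
Pass 2: swap minimum of remaining into position 1
...
Pass 163: last two elements, one swap
Maximum swaps = 164 - 1 = 163


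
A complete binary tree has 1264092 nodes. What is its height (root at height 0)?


In a complete binary tree, level k holds nodes 2^k .. 2^(k+1)-1 (1-indexed).
Height = floor(log2(n)) = floor(log2(1264092)) = 20
Check: 2^20 = 1048576 <= 1264092 < 2097152 = 2^21


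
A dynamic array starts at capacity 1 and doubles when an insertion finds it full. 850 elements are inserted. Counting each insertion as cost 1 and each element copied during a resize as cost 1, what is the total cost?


n = 850
Insertion costs: 850
Resizes copy 1, 2, 4, ... up to the largest power of 2 that is <= n-1 = 849, i.e. 512.
Copy costs = 1 + 2 + 4 + 8 + 16 + 32 + 64 + 128 + 256 + 512 = 1023
Total = 850 + 1023 = 1873


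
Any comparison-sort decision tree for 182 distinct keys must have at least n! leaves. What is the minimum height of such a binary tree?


A binary decision tree of height h has at most 2^h leaves and needs at least n! of them, so h >= ceil(log2(n!)).
182! is far too large to multiply out, so use Stirling's series:
  ln(n!) ~ n ln n - n + (1/2) ln(2 pi n) + 1/(12n)  (error below 1/(360 n^3), negligible here)
  ln(182) = 5.2040067
  n ln n = 182 * 5.2040067 = 947.1292
  (1/2) ln(2 pi * 182) = (1/2) ln(1143.5397) = 3.5209
  1/(12*182) = 0.0005
  ln(182!) ~ 947.1292 - 182 + 3.5209 + 0.0005 = 768.6506
Convert to base 2: log2(182!) = 768.6506 / ln 2 = 768.6506 / 0.69314718 = 1108.9284
ceil(1108.9284) = 1109


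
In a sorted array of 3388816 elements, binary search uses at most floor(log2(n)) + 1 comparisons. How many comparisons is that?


Halving sequence: 3388816 -> 1694408 -> 847204 -> 423602 -> 211801 -> 105900 -> 52950 -> 26475 -> 13237 -> 6618 -> 3309 -> 1654 -> 827 -> 413 -> 206 -> 103 -> 51 -> 25 -> 12 -> 6 -> 3 -> 1
Number of halvings = 21
Max comparisons = 21 + 1 = 22


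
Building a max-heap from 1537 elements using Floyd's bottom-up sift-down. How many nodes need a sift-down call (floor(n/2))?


In a heap of 1537 elements (0-indexed array):
  Last element index: 1536
  Parent of last element: floor((1536 - 1) / 2) = 767
  Internal nodes: indices 0 to 767
  Count = floor(1537/2) = 768


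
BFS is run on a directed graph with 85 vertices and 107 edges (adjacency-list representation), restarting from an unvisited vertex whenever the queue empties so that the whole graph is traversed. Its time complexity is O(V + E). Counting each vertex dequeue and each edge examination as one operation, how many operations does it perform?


A full BFS traversal dequeues each vertex exactly once and examines each directed edge exactly once.
V = 85 (vertex processing cost)
E = 107 (edge examination cost)
Total operations proportional to V + E = 85 + 107 = 192
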